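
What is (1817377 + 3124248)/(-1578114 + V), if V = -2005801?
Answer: -988325/716783 ≈ -1.3788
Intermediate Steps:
(1817377 + 3124248)/(-1578114 + V) = (1817377 + 3124248)/(-1578114 - 2005801) = 4941625/(-3583915) = 4941625*(-1/3583915) = -988325/716783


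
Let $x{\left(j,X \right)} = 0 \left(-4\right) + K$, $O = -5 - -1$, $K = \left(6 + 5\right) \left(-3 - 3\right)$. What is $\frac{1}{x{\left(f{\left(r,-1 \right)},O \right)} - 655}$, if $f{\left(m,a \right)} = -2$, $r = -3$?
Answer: $- \frac{1}{721} \approx -0.001387$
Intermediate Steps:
$K = -66$ ($K = 11 \left(-6\right) = -66$)
$O = -4$ ($O = -5 + 1 = -4$)
$x{\left(j,X \right)} = -66$ ($x{\left(j,X \right)} = 0 \left(-4\right) - 66 = 0 - 66 = -66$)
$\frac{1}{x{\left(f{\left(r,-1 \right)},O \right)} - 655} = \frac{1}{-66 - 655} = \frac{1}{-721} = - \frac{1}{721}$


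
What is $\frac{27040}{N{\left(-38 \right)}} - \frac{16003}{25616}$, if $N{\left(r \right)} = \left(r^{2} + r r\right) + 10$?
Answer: $\frac{323139973}{37117584} \approx 8.7058$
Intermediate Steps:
$N{\left(r \right)} = 10 + 2 r^{2}$ ($N{\left(r \right)} = \left(r^{2} + r^{2}\right) + 10 = 2 r^{2} + 10 = 10 + 2 r^{2}$)
$\frac{27040}{N{\left(-38 \right)}} - \frac{16003}{25616} = \frac{27040}{10 + 2 \left(-38\right)^{2}} - \frac{16003}{25616} = \frac{27040}{10 + 2 \cdot 1444} - \frac{16003}{25616} = \frac{27040}{10 + 2888} - \frac{16003}{25616} = \frac{27040}{2898} - \frac{16003}{25616} = 27040 \cdot \frac{1}{2898} - \frac{16003}{25616} = \frac{13520}{1449} - \frac{16003}{25616} = \frac{323139973}{37117584}$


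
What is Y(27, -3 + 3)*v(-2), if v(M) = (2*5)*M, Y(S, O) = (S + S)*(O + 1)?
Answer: -1080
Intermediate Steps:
Y(S, O) = 2*S*(1 + O) (Y(S, O) = (2*S)*(1 + O) = 2*S*(1 + O))
v(M) = 10*M
Y(27, -3 + 3)*v(-2) = (2*27*(1 + (-3 + 3)))*(10*(-2)) = (2*27*(1 + 0))*(-20) = (2*27*1)*(-20) = 54*(-20) = -1080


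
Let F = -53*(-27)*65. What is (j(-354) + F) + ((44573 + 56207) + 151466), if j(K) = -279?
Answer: 344982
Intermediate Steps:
F = 93015 (F = 1431*65 = 93015)
(j(-354) + F) + ((44573 + 56207) + 151466) = (-279 + 93015) + ((44573 + 56207) + 151466) = 92736 + (100780 + 151466) = 92736 + 252246 = 344982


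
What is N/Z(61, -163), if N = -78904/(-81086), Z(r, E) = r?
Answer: 39452/2473123 ≈ 0.015952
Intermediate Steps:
N = 39452/40543 (N = -78904*(-1/81086) = 39452/40543 ≈ 0.97309)
N/Z(61, -163) = (39452/40543)/61 = (39452/40543)*(1/61) = 39452/2473123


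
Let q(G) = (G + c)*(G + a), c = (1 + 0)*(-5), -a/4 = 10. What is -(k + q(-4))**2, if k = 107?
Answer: -253009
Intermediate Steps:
a = -40 (a = -4*10 = -40)
c = -5 (c = 1*(-5) = -5)
q(G) = (-40 + G)*(-5 + G) (q(G) = (G - 5)*(G - 40) = (-5 + G)*(-40 + G) = (-40 + G)*(-5 + G))
-(k + q(-4))**2 = -(107 + (200 + (-4)**2 - 45*(-4)))**2 = -(107 + (200 + 16 + 180))**2 = -(107 + 396)**2 = -1*503**2 = -1*253009 = -253009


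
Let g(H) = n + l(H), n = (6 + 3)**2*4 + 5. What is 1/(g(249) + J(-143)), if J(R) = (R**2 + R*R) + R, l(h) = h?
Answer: 1/41333 ≈ 2.4194e-5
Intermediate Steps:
n = 329 (n = 9**2*4 + 5 = 81*4 + 5 = 324 + 5 = 329)
g(H) = 329 + H
J(R) = R + 2*R**2 (J(R) = (R**2 + R**2) + R = 2*R**2 + R = R + 2*R**2)
1/(g(249) + J(-143)) = 1/((329 + 249) - 143*(1 + 2*(-143))) = 1/(578 - 143*(1 - 286)) = 1/(578 - 143*(-285)) = 1/(578 + 40755) = 1/41333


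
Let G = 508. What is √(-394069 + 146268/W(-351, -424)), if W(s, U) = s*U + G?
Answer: I*√549233442059530/37333 ≈ 627.75*I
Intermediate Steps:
W(s, U) = 508 + U*s (W(s, U) = s*U + 508 = U*s + 508 = 508 + U*s)
√(-394069 + 146268/W(-351, -424)) = √(-394069 + 146268/(508 - 424*(-351))) = √(-394069 + 146268/(508 + 148824)) = √(-394069 + 146268/149332) = √(-394069 + 146268*(1/149332)) = √(-394069 + 36567/37333) = √(-14711741410/37333) = I*√549233442059530/37333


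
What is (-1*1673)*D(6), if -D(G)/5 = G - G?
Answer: 0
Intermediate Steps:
D(G) = 0 (D(G) = -5*(G - G) = -5*0 = 0)
(-1*1673)*D(6) = -1*1673*0 = -1673*0 = 0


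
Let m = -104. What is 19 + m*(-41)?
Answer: 4283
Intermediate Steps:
19 + m*(-41) = 19 - 104*(-41) = 19 + 4264 = 4283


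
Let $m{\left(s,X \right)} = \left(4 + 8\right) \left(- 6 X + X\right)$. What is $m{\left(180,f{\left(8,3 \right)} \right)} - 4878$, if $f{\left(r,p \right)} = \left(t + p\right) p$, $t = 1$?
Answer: $-5598$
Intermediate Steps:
$f{\left(r,p \right)} = p \left(1 + p\right)$ ($f{\left(r,p \right)} = \left(1 + p\right) p = p \left(1 + p\right)$)
$m{\left(s,X \right)} = - 60 X$ ($m{\left(s,X \right)} = 12 \left(- 5 X\right) = - 60 X$)
$m{\left(180,f{\left(8,3 \right)} \right)} - 4878 = - 60 \cdot 3 \left(1 + 3\right) - 4878 = - 60 \cdot 3 \cdot 4 - 4878 = \left(-60\right) 12 - 4878 = -720 - 4878 = -5598$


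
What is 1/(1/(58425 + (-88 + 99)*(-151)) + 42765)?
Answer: 56764/2427512461 ≈ 2.3384e-5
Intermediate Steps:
1/(1/(58425 + (-88 + 99)*(-151)) + 42765) = 1/(1/(58425 + 11*(-151)) + 42765) = 1/(1/(58425 - 1661) + 42765) = 1/(1/56764 + 42765) = 1/(2427512461/56764) = 56764/2427512461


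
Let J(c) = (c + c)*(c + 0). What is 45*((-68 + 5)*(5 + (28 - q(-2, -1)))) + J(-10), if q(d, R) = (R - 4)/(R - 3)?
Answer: -359245/4 ≈ -89811.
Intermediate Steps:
q(d, R) = (-4 + R)/(-3 + R)
J(c) = 2*c**2 (J(c) = (2*c)*c = 2*c**2)
45*((-68 + 5)*(5 + (28 - q(-2, -1)))) + J(-10) = 45*((-68 + 5)*(5 + (28 - (-4 - 1)/(-3 - 1)))) + 2*(-10)**2 = 45*(-63*(5 + (28 - (-5)/(-4)))) + 2*100 = 45*(-63*(5 + (28 - (-1)*(-5)/4))) + 200 = 45*(-63*(5 + (28 - 1*5/4))) + 200 = 45*(-63*(5 + (28 - 5/4))) + 200 = 45*(-63*(5 + 107/4)) + 200 = 45*(-63*127/4) + 200 = 45*(-8001/4) + 200 = -360045/4 + 200 = -359245/4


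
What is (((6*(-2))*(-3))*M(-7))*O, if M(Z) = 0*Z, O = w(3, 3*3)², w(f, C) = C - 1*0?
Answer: 0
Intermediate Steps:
w(f, C) = C (w(f, C) = C + 0 = C)
O = 81 (O = (3*3)² = 9² = 81)
M(Z) = 0
(((6*(-2))*(-3))*M(-7))*O = (((6*(-2))*(-3))*0)*81 = (-12*(-3)*0)*81 = (36*0)*81 = 0*81 = 0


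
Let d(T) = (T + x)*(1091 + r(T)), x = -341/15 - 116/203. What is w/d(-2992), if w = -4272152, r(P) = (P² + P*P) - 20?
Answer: 448575960/5668911339793 ≈ 7.9129e-5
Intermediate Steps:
r(P) = -20 + 2*P² (r(P) = (P² + P²) - 20 = 2*P² - 20 = -20 + 2*P²)
x = -2447/105 (x = -341*1/15 - 116*1/203 = -341/15 - 4/7 = -2447/105 ≈ -23.305)
d(T) = (1071 + 2*T²)*(-2447/105 + T) (d(T) = (T - 2447/105)*(1091 + (-20 + 2*T²)) = (-2447/105 + T)*(1071 + 2*T²) = (1071 + 2*T²)*(-2447/105 + T))
w/d(-2992) = -4272152/(-124797/5 + 2*(-2992)³ + 1071*(-2992) - 4894/105*(-2992)²) = -4272152/(-124797/5 + 2*(-26784575488) - 3204432 - 4894/105*8952064) = -4272152/(-124797/5 - 53569150976 - 3204432 - 43811401216/105) = -4272152/(-5668911339793/105) = -4272152*(-105/5668911339793) = 448575960/5668911339793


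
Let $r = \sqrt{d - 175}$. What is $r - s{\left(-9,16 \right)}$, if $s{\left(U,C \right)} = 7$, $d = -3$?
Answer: $-7 + i \sqrt{178} \approx -7.0 + 13.342 i$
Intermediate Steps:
$r = i \sqrt{178}$ ($r = \sqrt{-3 - 175} = \sqrt{-178} = i \sqrt{178} \approx 13.342 i$)
$r - s{\left(-9,16 \right)} = i \sqrt{178} - 7 = -7 + i \sqrt{178}$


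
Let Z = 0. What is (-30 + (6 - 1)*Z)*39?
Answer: -1170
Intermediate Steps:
(-30 + (6 - 1)*Z)*39 = (-30 + (6 - 1)*0)*39 = (-30 + 5*0)*39 = (-30 + 0)*39 = -30*39 = -1170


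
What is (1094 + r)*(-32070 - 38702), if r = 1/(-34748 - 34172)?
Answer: -1334025288947/17230 ≈ -7.7425e+7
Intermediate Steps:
r = -1/68920 (r = 1/(-68920) = -1/68920 ≈ -1.4510e-5)
(1094 + r)*(-32070 - 38702) = (1094 - 1/68920)*(-32070 - 38702) = (75398479/68920)*(-70772) = -1334025288947/17230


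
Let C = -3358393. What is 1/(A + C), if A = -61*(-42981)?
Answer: -1/736552 ≈ -1.3577e-6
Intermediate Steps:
A = 2621841
1/(A + C) = 1/(2621841 - 3358393) = 1/(-736552) = -1/736552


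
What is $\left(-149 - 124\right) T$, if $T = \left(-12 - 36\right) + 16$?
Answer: $8736$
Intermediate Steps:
$T = -32$ ($T = -48 + 16 = -32$)
$\left(-149 - 124\right) T = \left(-149 - 124\right) \left(-32\right) = \left(-273\right) \left(-32\right) = 8736$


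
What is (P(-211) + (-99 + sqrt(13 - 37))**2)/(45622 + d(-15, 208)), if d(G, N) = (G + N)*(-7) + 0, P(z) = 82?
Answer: 9859/44271 - 44*I*sqrt(6)/4919 ≈ 0.2227 - 0.02191*I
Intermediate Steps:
d(G, N) = -7*G - 7*N (d(G, N) = (-7*G - 7*N) + 0 = -7*G - 7*N)
(P(-211) + (-99 + sqrt(13 - 37))**2)/(45622 + d(-15, 208)) = (82 + (-99 + sqrt(13 - 37))**2)/(45622 + (-7*(-15) - 7*208)) = (82 + (-99 + sqrt(-24))**2)/(45622 + (105 - 1456)) = (82 + (-99 + 2*I*sqrt(6))**2)/(45622 - 1351) = (82 + (-99 + 2*I*sqrt(6))**2)/44271 = (82 + (-99 + 2*I*sqrt(6))**2)*(1/44271) = 82/44271 + (-99 + 2*I*sqrt(6))**2/44271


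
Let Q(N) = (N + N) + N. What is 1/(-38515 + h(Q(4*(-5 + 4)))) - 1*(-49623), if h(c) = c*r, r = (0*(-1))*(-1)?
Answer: 1911229844/38515 ≈ 49623.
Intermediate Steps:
r = 0 (r = 0*(-1) = 0)
Q(N) = 3*N (Q(N) = 2*N + N = 3*N)
h(c) = 0 (h(c) = c*0 = 0)
1/(-38515 + h(Q(4*(-5 + 4)))) - 1*(-49623) = 1/(-38515 + 0) - 1*(-49623) = 1/(-38515) + 49623 = -1/38515 + 49623 = 1911229844/38515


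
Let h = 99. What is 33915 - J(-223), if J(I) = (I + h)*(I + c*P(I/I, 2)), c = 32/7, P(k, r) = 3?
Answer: 55745/7 ≈ 7963.6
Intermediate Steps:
c = 32/7 (c = 32*(⅐) = 32/7 ≈ 4.5714)
J(I) = (99 + I)*(96/7 + I) (J(I) = (I + 99)*(I + (32/7)*3) = (99 + I)*(I + 96/7) = (99 + I)*(96/7 + I))
33915 - J(-223) = 33915 - (9504/7 + (-223)² + (789/7)*(-223)) = 33915 - (9504/7 + 49729 - 175947/7) = 33915 - 1*181660/7 = 33915 - 181660/7 = 55745/7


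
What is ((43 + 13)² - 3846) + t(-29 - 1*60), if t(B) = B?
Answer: -799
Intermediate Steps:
((43 + 13)² - 3846) + t(-29 - 1*60) = ((43 + 13)² - 3846) + (-29 - 1*60) = (56² - 3846) + (-29 - 60) = (3136 - 3846) - 89 = -710 - 89 = -799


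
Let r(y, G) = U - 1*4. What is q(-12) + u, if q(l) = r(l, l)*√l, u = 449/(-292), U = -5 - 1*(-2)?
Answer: -449/292 - 14*I*√3 ≈ -1.5377 - 24.249*I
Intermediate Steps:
U = -3 (U = -5 + 2 = -3)
r(y, G) = -7 (r(y, G) = -3 - 1*4 = -3 - 4 = -7)
u = -449/292 (u = 449*(-1/292) = -449/292 ≈ -1.5377)
q(l) = -7*√l
q(-12) + u = -14*I*√3 - 449/292 = -449/292 - 14*I*√3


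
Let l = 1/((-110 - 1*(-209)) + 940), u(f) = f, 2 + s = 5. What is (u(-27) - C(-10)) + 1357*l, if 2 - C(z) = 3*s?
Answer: -19423/1039 ≈ -18.694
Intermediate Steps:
s = 3 (s = -2 + 5 = 3)
C(z) = -7 (C(z) = 2 - 3*3 = 2 - 1*9 = 2 - 9 = -7)
l = 1/1039 (l = 1/((-110 + 209) + 940) = 1/(99 + 940) = 1/1039 ≈ 0.00096246)
(u(-27) - C(-10)) + 1357*l = (-27 - 1*(-7)) + 1357*(1/1039) = (-27 + 7) + 1357/1039 = -20 + 1357/1039 = -19423/1039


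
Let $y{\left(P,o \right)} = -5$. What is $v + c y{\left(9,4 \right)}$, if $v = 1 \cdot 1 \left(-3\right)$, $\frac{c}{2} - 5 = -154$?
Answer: $1487$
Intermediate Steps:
$c = -298$ ($c = 10 + 2 \left(-154\right) = 10 - 308 = -298$)
$v = -3$ ($v = 1 \left(-3\right) = -3$)
$v + c y{\left(9,4 \right)} = -3 - -1490 = -3 + 1490 = 1487$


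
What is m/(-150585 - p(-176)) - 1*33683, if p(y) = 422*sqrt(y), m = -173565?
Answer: 2*(-28428452*sqrt(11) + 2535990495*I)/(-150585*I + 1688*sqrt(11)) ≈ -33682.0 - 0.042792*I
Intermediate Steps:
m/(-150585 - p(-176)) - 1*33683 = -173565/(-150585 - 422*sqrt(-176)) - 1*33683 = -173565/(-150585 - 422*4*I*sqrt(11)) - 33683 = -173565/(-150585 - 1688*I*sqrt(11)) - 33683 = -33683 - 173565/(-150585 - 1688*I*sqrt(11))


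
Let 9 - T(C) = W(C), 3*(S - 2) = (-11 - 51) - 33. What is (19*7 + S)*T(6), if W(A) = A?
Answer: 310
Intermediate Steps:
S = -89/3 (S = 2 + ((-11 - 51) - 33)/3 = 2 + (-62 - 33)/3 = 2 + (⅓)*(-95) = 2 - 95/3 = -89/3 ≈ -29.667)
T(C) = 9 - C
(19*7 + S)*T(6) = (19*7 - 89/3)*(9 - 1*6) = (133 - 89/3)*(9 - 6) = (310/3)*3 = 310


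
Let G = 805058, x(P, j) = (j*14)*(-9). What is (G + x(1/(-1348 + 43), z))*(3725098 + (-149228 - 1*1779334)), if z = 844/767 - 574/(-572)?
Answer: 12198547318519688/8437 ≈ 1.4458e+12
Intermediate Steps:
z = 35501/16874 (z = 844*(1/767) - 574*(-1/572) = 844/767 + 287/286 = 35501/16874 ≈ 2.1039)
x(P, j) = -126*j (x(P, j) = (14*j)*(-9) = -126*j)
(G + x(1/(-1348 + 43), z))*(3725098 + (-149228 - 1*1779334)) = (805058 - 126*35501/16874)*(3725098 + (-149228 - 1*1779334)) = (805058 - 2236563/8437)*(3725098 + (-149228 - 1779334)) = 6790037783*(3725098 - 1928562)/8437 = (6790037783/8437)*1796536 = 12198547318519688/8437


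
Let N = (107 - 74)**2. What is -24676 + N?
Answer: -23587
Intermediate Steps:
N = 1089 (N = 33**2 = 1089)
-24676 + N = -24676 + 1089 = -23587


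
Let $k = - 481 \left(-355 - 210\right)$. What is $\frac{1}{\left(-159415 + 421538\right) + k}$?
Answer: $\frac{1}{533888} \approx 1.8731 \cdot 10^{-6}$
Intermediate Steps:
$k = 271765$ ($k = \left(-481\right) \left(-565\right) = 271765$)
$\frac{1}{\left(-159415 + 421538\right) + k} = \frac{1}{\left(-159415 + 421538\right) + 271765} = \frac{1}{262123 + 271765} = \frac{1}{533888}$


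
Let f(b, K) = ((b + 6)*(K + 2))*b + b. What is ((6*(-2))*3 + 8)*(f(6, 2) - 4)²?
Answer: -2354800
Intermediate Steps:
f(b, K) = b + b*(2 + K)*(6 + b) (f(b, K) = ((6 + b)*(2 + K))*b + b = ((2 + K)*(6 + b))*b + b = b*(2 + K)*(6 + b) + b = b + b*(2 + K)*(6 + b))
((6*(-2))*3 + 8)*(f(6, 2) - 4)² = ((6*(-2))*3 + 8)*(6*(13 + 2*6 + 6*2 + 2*6) - 4)² = (-12*3 + 8)*(6*(13 + 12 + 12 + 12) - 4)² = (-36 + 8)*(6*49 - 4)² = -28*(294 - 4)² = -28*290² = -28*84100 = -2354800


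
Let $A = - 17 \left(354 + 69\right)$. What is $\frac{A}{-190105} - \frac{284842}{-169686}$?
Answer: $\frac{27685050218}{16129078515} \approx 1.7165$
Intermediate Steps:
$A = -7191$ ($A = \left(-17\right) 423 = -7191$)
$\frac{A}{-190105} - \frac{284842}{-169686} = - \frac{7191}{-190105} - \frac{284842}{-169686} = \left(-7191\right) \left(- \frac{1}{190105}\right) - - \frac{142421}{84843} = \frac{7191}{190105} + \frac{142421}{84843} = \frac{27685050218}{16129078515}$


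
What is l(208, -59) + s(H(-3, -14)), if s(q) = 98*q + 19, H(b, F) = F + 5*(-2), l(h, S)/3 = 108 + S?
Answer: -2186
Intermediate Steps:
l(h, S) = 324 + 3*S (l(h, S) = 3*(108 + S) = 324 + 3*S)
H(b, F) = -10 + F (H(b, F) = F - 10 = -10 + F)
s(q) = 19 + 98*q
l(208, -59) + s(H(-3, -14)) = (324 + 3*(-59)) + (19 + 98*(-10 - 14)) = (324 - 177) + (19 + 98*(-24)) = 147 + (19 - 2352) = 147 - 2333 = -2186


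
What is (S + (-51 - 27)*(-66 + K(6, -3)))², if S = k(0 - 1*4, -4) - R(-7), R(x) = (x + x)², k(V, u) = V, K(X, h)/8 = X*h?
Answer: 261792400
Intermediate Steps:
K(X, h) = 8*X*h (K(X, h) = 8*(X*h) = 8*X*h)
R(x) = 4*x² (R(x) = (2*x)² = 4*x²)
S = -200 (S = (0 - 1*4) - 4*(-7)² = (0 - 4) - 4*49 = -4 - 1*196 = -4 - 196 = -200)
(S + (-51 - 27)*(-66 + K(6, -3)))² = (-200 + (-51 - 27)*(-66 + 8*6*(-3)))² = (-200 - 78*(-66 - 144))² = (-200 - 78*(-210))² = (-200 + 16380)² = 16180² = 261792400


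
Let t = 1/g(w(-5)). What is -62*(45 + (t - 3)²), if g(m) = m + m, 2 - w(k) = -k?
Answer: -61411/18 ≈ -3411.7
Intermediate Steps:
w(k) = 2 + k (w(k) = 2 - (-1)*k = 2 + k)
g(m) = 2*m
t = -⅙ (t = 1/(2*(2 - 5)) = 1/(2*(-3)) = 1/(-6) = -⅙ ≈ -0.16667)
-62*(45 + (t - 3)²) = -62*(45 + (-⅙ - 3)²) = -62*(45 + (-19/6)²) = -62*(45 + 361/36) = -62*1981/36 = -61411/18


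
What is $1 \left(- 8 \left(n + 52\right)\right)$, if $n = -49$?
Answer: $-24$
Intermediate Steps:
$1 \left(- 8 \left(n + 52\right)\right) = 1 \left(- 8 \left(-49 + 52\right)\right) = 1 \left(\left(-8\right) 3\right) = 1 \left(-24\right) = -24$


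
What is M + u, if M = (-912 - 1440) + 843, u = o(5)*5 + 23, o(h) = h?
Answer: -1461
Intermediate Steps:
u = 48 (u = 5*5 + 23 = 25 + 23 = 48)
M = -1509 (M = -2352 + 843 = -1509)
M + u = -1509 + 48 = -1461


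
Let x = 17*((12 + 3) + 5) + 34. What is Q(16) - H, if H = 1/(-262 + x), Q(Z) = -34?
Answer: -3809/112 ≈ -34.009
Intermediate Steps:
x = 374 (x = 17*(15 + 5) + 34 = 17*20 + 34 = 340 + 34 = 374)
H = 1/112 (H = 1/(-262 + 374) = 1/112 ≈ 0.0089286)
Q(16) - H = -34 - 1*1/112 = -34 - 1/112 = -3809/112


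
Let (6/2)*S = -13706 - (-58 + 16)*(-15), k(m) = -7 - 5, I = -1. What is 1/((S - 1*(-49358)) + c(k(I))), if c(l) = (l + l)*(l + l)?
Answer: 3/135466 ≈ 2.2146e-5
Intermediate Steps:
k(m) = -12
c(l) = 4*l² (c(l) = (2*l)*(2*l) = 4*l²)
S = -14336/3 (S = (-13706 - (-58 + 16)*(-15))/3 = (-13706 - (-42)*(-15))/3 = (-13706 - 1*630)/3 = (-13706 - 630)/3 = (⅓)*(-14336) = -14336/3 ≈ -4778.7)
1/((S - 1*(-49358)) + c(k(I))) = 1/((-14336/3 - 1*(-49358)) + 4*(-12)²) = 1/((-14336/3 + 49358) + 4*144) = 1/(133738/3 + 576) = 1/(135466/3) = 3/135466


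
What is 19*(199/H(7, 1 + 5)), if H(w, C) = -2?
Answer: -3781/2 ≈ -1890.5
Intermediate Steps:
19*(199/H(7, 1 + 5)) = 19*(199/(-2)) = 19*(199*(-1/2)) = 19*(-199/2) = -3781/2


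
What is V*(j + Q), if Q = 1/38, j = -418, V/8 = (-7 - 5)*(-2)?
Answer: -1524768/19 ≈ -80251.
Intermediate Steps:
V = 192 (V = 8*((-7 - 5)*(-2)) = 8*(-12*(-2)) = 8*24 = 192)
Q = 1/38 ≈ 0.026316
V*(j + Q) = 192*(-418 + 1/38) = 192*(-15883/38) = -1524768/19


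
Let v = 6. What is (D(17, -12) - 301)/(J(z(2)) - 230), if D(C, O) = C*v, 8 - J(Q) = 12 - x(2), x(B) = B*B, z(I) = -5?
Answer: 199/230 ≈ 0.86522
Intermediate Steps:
x(B) = B²
J(Q) = 0 (J(Q) = 8 - (12 - 1*2²) = 8 - (12 - 1*4) = 8 - (12 - 4) = 8 - 1*8 = 8 - 8 = 0)
D(C, O) = 6*C (D(C, O) = C*6 = 6*C)
(D(17, -12) - 301)/(J(z(2)) - 230) = (6*17 - 301)/(0 - 230) = (102 - 301)/(-230) = -199*(-1/230) = 199/230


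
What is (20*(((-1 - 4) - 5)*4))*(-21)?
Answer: 16800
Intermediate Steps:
(20*(((-1 - 4) - 5)*4))*(-21) = (20*((-5 - 5)*4))*(-21) = (20*(-10*4))*(-21) = (20*(-40))*(-21) = -800*(-21) = 16800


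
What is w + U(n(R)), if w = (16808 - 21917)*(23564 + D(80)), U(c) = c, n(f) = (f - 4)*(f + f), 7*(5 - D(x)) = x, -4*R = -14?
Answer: -1684978903/14 ≈ -1.2036e+8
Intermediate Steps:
R = 7/2 (R = -¼*(-14) = 7/2 ≈ 3.5000)
D(x) = 5 - x/7
n(f) = 2*f*(-4 + f) (n(f) = (-4 + f)*(2*f) = 2*f*(-4 + f))
w = -842489427/7 (w = (16808 - 21917)*(23564 + (5 - ⅐*80)) = -5109*(23564 + (5 - 80/7)) = -5109*(23564 - 45/7) = -5109*164903/7 = -842489427/7 ≈ -1.2036e+8)
w + U(n(R)) = -842489427/7 + 2*(7/2)*(-4 + 7/2) = -842489427/7 + 2*(7/2)*(-½) = -842489427/7 - 7/2 = -1684978903/14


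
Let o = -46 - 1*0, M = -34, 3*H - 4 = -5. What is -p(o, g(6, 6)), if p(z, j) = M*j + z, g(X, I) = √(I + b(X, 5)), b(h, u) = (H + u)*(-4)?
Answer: 46 + 34*I*√114/3 ≈ 46.0 + 121.01*I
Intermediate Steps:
H = -⅓ (H = 4/3 + (⅓)*(-5) = 4/3 - 5/3 = -⅓ ≈ -0.33333)
b(h, u) = 4/3 - 4*u (b(h, u) = (-⅓ + u)*(-4) = 4/3 - 4*u)
g(X, I) = √(-56/3 + I) (g(X, I) = √(I + (4/3 - 4*5)) = √(I + (4/3 - 20)) = √(I - 56/3) = √(-56/3 + I))
o = -46 (o = -46 + 0 = -46)
p(z, j) = z - 34*j (p(z, j) = -34*j + z = z - 34*j)
-p(o, g(6, 6)) = -(-46 - 34*√(-168 + 9*6)/3) = -(-46 - 34*√(-168 + 54)/3) = -(-46 - 34*√(-114)/3) = -(-46 - 34*I*√114/3) = 46 + 34*I*√114/3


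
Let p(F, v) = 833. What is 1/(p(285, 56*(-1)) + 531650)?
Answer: 1/532483 ≈ 1.8780e-6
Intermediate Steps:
1/(p(285, 56*(-1)) + 531650) = 1/(833 + 531650) = 1/532483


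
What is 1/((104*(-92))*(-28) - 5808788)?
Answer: -1/5540884 ≈ -1.8048e-7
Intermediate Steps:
1/((104*(-92))*(-28) - 5808788) = 1/(-9568*(-28) - 5808788) = 1/(267904 - 5808788) = 1/(-5540884) = -1/5540884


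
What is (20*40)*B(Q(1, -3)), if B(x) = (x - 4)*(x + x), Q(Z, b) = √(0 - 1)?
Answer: 1600*I*(-4 + I) ≈ -1600.0 - 6400.0*I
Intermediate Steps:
Q(Z, b) = I (Q(Z, b) = √(-1) = I)
B(x) = 2*x*(-4 + x) (B(x) = (-4 + x)*(2*x) = 2*x*(-4 + x))
(20*40)*B(Q(1, -3)) = (20*40)*(2*I*(-4 + I)) = 800*(2*I*(-4 + I)) = 1600*I*(-4 + I)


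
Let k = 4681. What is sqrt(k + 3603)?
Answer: 2*sqrt(2071) ≈ 91.016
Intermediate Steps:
sqrt(k + 3603) = sqrt(4681 + 3603) = sqrt(8284) = 2*sqrt(2071)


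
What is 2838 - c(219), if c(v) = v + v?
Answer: 2400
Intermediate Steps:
c(v) = 2*v
2838 - c(219) = 2838 - 2*219 = 2838 - 1*438 = 2838 - 438 = 2400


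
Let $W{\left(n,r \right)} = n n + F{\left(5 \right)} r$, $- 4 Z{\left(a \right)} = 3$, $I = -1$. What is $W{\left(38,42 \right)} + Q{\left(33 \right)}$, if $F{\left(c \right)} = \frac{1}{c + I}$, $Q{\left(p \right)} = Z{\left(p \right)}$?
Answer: $\frac{5815}{4} \approx 1453.8$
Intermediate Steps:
$Z{\left(a \right)} = - \frac{3}{4}$ ($Z{\left(a \right)} = \left(- \frac{1}{4}\right) 3 = - \frac{3}{4}$)
$Q{\left(p \right)} = - \frac{3}{4}$
$F{\left(c \right)} = \frac{1}{-1 + c}$ ($F{\left(c \right)} = \frac{1}{c - 1} = \frac{1}{-1 + c}$)
$W{\left(n,r \right)} = n^{2} + \frac{r}{4}$ ($W{\left(n,r \right)} = n n + \frac{r}{-1 + 5} = n^{2} + \frac{r}{4}$)
$W{\left(38,42 \right)} + Q{\left(33 \right)} = \left(38^{2} + \frac{1}{4} \cdot 42\right) - \frac{3}{4} = \left(1444 + \frac{21}{2}\right) - \frac{3}{4} = \frac{2909}{2} - \frac{3}{4} = \frac{5815}{4}$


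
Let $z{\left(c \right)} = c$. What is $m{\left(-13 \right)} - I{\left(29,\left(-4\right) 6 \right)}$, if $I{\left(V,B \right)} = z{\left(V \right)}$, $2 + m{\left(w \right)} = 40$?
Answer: $9$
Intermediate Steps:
$m{\left(w \right)} = 38$ ($m{\left(w \right)} = -2 + 40 = 38$)
$I{\left(V,B \right)} = V$
$m{\left(-13 \right)} - I{\left(29,\left(-4\right) 6 \right)} = 38 - 29 = 9$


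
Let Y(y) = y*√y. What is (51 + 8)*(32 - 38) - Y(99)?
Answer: -354 - 297*√11 ≈ -1339.0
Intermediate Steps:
Y(y) = y^(3/2)
(51 + 8)*(32 - 38) - Y(99) = (51 + 8)*(32 - 38) - 99^(3/2) = 59*(-6) - 297*√11 = -354 - 297*√11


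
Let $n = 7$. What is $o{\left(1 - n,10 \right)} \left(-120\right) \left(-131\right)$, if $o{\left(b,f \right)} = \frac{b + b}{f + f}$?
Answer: $-9432$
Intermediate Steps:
$o{\left(b,f \right)} = \frac{b}{f}$ ($o{\left(b,f \right)} = \frac{2 b}{2 f} = 2 b \frac{1}{2 f} = \frac{b}{f}$)
$o{\left(1 - n,10 \right)} \left(-120\right) \left(-131\right) = \frac{1 - 7}{10} \left(-120\right) \left(-131\right) = \left(1 - 7\right) \frac{1}{10} \left(-120\right) \left(-131\right) = \left(-6\right) \frac{1}{10} \left(-120\right) \left(-131\right) = \left(- \frac{3}{5}\right) \left(-120\right) \left(-131\right) = 72 \left(-131\right) = -9432$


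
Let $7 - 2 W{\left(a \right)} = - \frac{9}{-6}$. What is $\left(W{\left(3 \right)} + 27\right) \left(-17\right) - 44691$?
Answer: $- \frac{180787}{4} \approx -45197.0$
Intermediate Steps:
$W{\left(a \right)} = \frac{11}{4}$ ($W{\left(a \right)} = \frac{7}{2} - \frac{\left(-9\right) \frac{1}{-6}}{2} = \frac{7}{2} - \frac{\left(-9\right) \left(- \frac{1}{6}\right)}{2} = \frac{7}{2} - \frac{3}{4} = \frac{11}{4}$)
$\left(W{\left(3 \right)} + 27\right) \left(-17\right) - 44691 = \left(\frac{11}{4} + 27\right) \left(-17\right) - 44691 = \frac{119}{4} \left(-17\right) - 44691 = - \frac{2023}{4} - 44691 = - \frac{180787}{4}$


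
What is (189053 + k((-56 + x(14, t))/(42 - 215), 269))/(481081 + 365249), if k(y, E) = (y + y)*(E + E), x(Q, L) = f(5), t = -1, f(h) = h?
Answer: 6552209/29283018 ≈ 0.22375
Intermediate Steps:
x(Q, L) = 5
k(y, E) = 4*E*y (k(y, E) = (2*y)*(2*E) = 4*E*y)
(189053 + k((-56 + x(14, t))/(42 - 215), 269))/(481081 + 365249) = (189053 + 4*269*((-56 + 5)/(42 - 215)))/(481081 + 365249) = (189053 + 4*269*(-51/(-173)))/846330 = (189053 + 4*269*(-51*(-1/173)))*(1/846330) = (189053 + 4*269*(51/173))*(1/846330) = (189053 + 54876/173)*(1/846330) = (32761045/173)*(1/846330) = 6552209/29283018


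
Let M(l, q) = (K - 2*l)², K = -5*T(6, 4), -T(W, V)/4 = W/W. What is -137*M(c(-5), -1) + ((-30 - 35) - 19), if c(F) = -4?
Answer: -107492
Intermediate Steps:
T(W, V) = -4 (T(W, V) = -4*W/W = -4*1 = -4)
K = 20 (K = -5*(-4) = 20)
M(l, q) = (20 - 2*l)²
-137*M(c(-5), -1) + ((-30 - 35) - 19) = -548*(-10 - 4)² + ((-30 - 35) - 19) = -548*(-14)² + (-65 - 19) = -548*196 - 84 = -137*784 - 84 = -107408 - 84 = -107492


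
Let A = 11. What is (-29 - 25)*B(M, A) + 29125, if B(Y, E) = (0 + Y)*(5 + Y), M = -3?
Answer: 29449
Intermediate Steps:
B(Y, E) = Y*(5 + Y)
(-29 - 25)*B(M, A) + 29125 = (-29 - 25)*(-3*(5 - 3)) + 29125 = -(-162)*2 + 29125 = -54*(-6) + 29125 = 324 + 29125 = 29449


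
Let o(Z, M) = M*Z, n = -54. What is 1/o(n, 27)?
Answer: -1/1458 ≈ -0.00068587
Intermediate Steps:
1/o(n, 27) = 1/(27*(-54)) = 1/(-1458) = -1/1458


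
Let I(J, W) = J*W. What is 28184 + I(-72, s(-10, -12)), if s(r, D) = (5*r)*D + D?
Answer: -14152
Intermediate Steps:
s(r, D) = D + 5*D*r (s(r, D) = 5*D*r + D = D + 5*D*r)
28184 + I(-72, s(-10, -12)) = 28184 - (-864)*(1 + 5*(-10)) = 28184 - (-864)*(1 - 50) = 28184 - (-864)*(-49) = 28184 - 72*588 = 28184 - 42336 = -14152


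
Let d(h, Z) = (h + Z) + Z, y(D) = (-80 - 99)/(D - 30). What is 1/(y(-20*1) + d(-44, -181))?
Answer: -50/20121 ≈ -0.0024850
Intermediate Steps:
y(D) = -179/(-30 + D)
d(h, Z) = h + 2*Z (d(h, Z) = (Z + h) + Z = h + 2*Z)
1/(y(-20*1) + d(-44, -181)) = 1/(-179/(-30 - 20*1) + (-44 + 2*(-181))) = 1/(-179/(-30 - 20) + (-44 - 362)) = 1/(-179/(-50) - 406) = 1/(-179*(-1/50) - 406) = 1/(179/50 - 406) = 1/(-20121/50) = -50/20121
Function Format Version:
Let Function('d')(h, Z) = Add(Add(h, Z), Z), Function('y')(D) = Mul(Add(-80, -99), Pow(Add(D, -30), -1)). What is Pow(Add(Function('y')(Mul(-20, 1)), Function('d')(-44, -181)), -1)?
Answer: Rational(-50, 20121) ≈ -0.0024850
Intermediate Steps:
Function('y')(D) = Mul(-179, Pow(Add(-30, D), -1))
Function('d')(h, Z) = Add(h, Mul(2, Z)) (Function('d')(h, Z) = Add(Add(Z, h), Z) = Add(h, Mul(2, Z)))
Pow(Add(Function('y')(Mul(-20, 1)), Function('d')(-44, -181)), -1) = Pow(Add(Mul(-179, Pow(Add(-30, Mul(-20, 1)), -1)), Add(-44, Mul(2, -181))), -1) = Pow(Add(Mul(-179, Pow(Add(-30, -20), -1)), Add(-44, -362)), -1) = Pow(Add(Mul(-179, Pow(-50, -1)), -406), -1) = Pow(Add(Mul(-179, Rational(-1, 50)), -406), -1) = Pow(Add(Rational(179, 50), -406), -1) = Pow(Rational(-20121, 50), -1) = Rational(-50, 20121)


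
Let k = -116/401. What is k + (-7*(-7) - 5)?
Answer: 17528/401 ≈ 43.711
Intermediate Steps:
k = -116/401 (k = -116*1/401 = -116/401 ≈ -0.28928)
k + (-7*(-7) - 5) = -116/401 + (-7*(-7) - 5) = -116/401 + (49 - 5) = -116/401 + 44 = 17528/401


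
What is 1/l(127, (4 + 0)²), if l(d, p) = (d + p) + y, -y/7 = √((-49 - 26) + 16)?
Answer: 143/23340 + 7*I*√59/23340 ≈ 0.0061268 + 0.0023037*I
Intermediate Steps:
y = -7*I*√59 (y = -7*√((-49 - 26) + 16) = -7*√(-75 + 16) = -7*I*√59 ≈ -53.768*I)
l(d, p) = d + p - 7*I*√59 (l(d, p) = (d + p) - 7*I*√59 = d + p - 7*I*√59)
1/l(127, (4 + 0)²) = 1/(127 + (4 + 0)² - 7*I*√59) = 1/(127 + 4² - 7*I*√59) = 1/(127 + 16 - 7*I*√59) = 1/(143 - 7*I*√59)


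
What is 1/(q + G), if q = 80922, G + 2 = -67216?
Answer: 1/13704 ≈ 7.2971e-5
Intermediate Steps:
G = -67218 (G = -2 - 67216 = -67218)
1/(q + G) = 1/(80922 - 67218) = 1/13704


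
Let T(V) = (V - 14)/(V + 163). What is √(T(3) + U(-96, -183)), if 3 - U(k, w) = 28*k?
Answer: √74151370/166 ≈ 51.874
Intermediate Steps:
U(k, w) = 3 - 28*k
T(V) = (-14 + V)/(163 + V)
√(T(3) + U(-96, -183)) = √((-14 + 3)/(163 + 3) + (3 - 28*(-96))) = √(-11/166 + (3 + 2688)) = √((1/166)*(-11) + 2691) = √(-11/166 + 2691) = √(446695/166) = √74151370/166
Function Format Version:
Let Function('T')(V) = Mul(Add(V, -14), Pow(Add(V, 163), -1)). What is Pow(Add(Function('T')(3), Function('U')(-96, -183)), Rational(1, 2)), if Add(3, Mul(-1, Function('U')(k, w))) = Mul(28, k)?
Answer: Mul(Rational(1, 166), Pow(74151370, Rational(1, 2))) ≈ 51.874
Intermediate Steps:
Function('U')(k, w) = Add(3, Mul(-28, k)) (Function('U')(k, w) = Add(3, Mul(-1, Mul(28, k))) = Add(3, Mul(-28, k)))
Function('T')(V) = Mul(Pow(Add(163, V), -1), Add(-14, V)) (Function('T')(V) = Mul(Add(-14, V), Pow(Add(163, V), -1)) = Mul(Pow(Add(163, V), -1), Add(-14, V)))
Pow(Add(Function('T')(3), Function('U')(-96, -183)), Rational(1, 2)) = Pow(Add(Mul(Pow(Add(163, 3), -1), Add(-14, 3)), Add(3, Mul(-28, -96))), Rational(1, 2)) = Pow(Add(Mul(Pow(166, -1), -11), Add(3, 2688)), Rational(1, 2)) = Pow(Add(Mul(Rational(1, 166), -11), 2691), Rational(1, 2)) = Pow(Add(Rational(-11, 166), 2691), Rational(1, 2)) = Pow(Rational(446695, 166), Rational(1, 2)) = Mul(Rational(1, 166), Pow(74151370, Rational(1, 2)))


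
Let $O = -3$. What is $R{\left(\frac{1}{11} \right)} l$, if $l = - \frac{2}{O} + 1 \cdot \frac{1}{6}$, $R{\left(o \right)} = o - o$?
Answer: $0$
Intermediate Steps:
$R{\left(o \right)} = 0$
$l = \frac{5}{6}$ ($l = - \frac{2}{-3} + 1 \cdot \frac{1}{6} = \left(-2\right) \left(- \frac{1}{3}\right) + 1 \cdot \frac{1}{6} = \frac{2}{3} + \frac{1}{6} = \frac{5}{6} \approx 0.83333$)
$R{\left(\frac{1}{11} \right)} l = 0 \cdot \frac{5}{6} = 0$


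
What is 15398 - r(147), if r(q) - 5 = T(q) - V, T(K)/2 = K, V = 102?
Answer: 15201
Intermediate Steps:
T(K) = 2*K
r(q) = -97 + 2*q (r(q) = 5 + (2*q - 1*102) = 5 + (2*q - 102) = 5 + (-102 + 2*q) = -97 + 2*q)
15398 - r(147) = 15398 - (-97 + 2*147) = 15398 - (-97 + 294) = 15398 - 1*197 = 15398 - 197 = 15201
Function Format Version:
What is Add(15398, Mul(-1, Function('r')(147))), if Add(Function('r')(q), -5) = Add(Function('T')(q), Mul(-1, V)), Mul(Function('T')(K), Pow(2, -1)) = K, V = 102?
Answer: 15201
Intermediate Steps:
Function('T')(K) = Mul(2, K)
Function('r')(q) = Add(-97, Mul(2, q)) (Function('r')(q) = Add(5, Add(Mul(2, q), Mul(-1, 102))) = Add(5, Add(Mul(2, q), -102)) = Add(5, Add(-102, Mul(2, q))) = Add(-97, Mul(2, q)))
Add(15398, Mul(-1, Function('r')(147))) = Add(15398, Mul(-1, Add(-97, Mul(2, 147)))) = Add(15398, Mul(-1, Add(-97, 294))) = Add(15398, Mul(-1, 197)) = Add(15398, -197) = 15201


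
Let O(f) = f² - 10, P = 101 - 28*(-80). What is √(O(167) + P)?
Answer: 2*√7555 ≈ 173.84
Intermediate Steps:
P = 2341 (P = 101 + 2240 = 2341)
O(f) = -10 + f²
√(O(167) + P) = √((-10 + 167²) + 2341) = √((-10 + 27889) + 2341) = √(27879 + 2341) = √30220 = 2*√7555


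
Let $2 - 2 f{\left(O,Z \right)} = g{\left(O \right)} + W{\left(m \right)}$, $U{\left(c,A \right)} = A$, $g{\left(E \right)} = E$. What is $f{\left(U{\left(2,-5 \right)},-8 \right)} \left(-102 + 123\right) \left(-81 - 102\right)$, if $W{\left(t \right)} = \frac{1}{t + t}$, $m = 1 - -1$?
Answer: $- \frac{103761}{8} \approx -12970.0$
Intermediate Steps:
$m = 2$ ($m = 1 + 1 = 2$)
$W{\left(t \right)} = \frac{1}{2 t}$
$f{\left(O,Z \right)} = \frac{7}{8} - \frac{O}{2}$ ($f{\left(O,Z \right)} = 1 - \frac{O + \frac{1}{2 \cdot 2}}{2} = 1 - \frac{O + \frac{1}{2} \cdot \frac{1}{2}}{2} = 1 - \frac{O + \frac{1}{4}}{2} = 1 - \frac{\frac{1}{4} + O}{2} = 1 - \left(\frac{1}{8} + \frac{O}{2}\right) = \frac{7}{8} - \frac{O}{2}$)
$f{\left(U{\left(2,-5 \right)},-8 \right)} \left(-102 + 123\right) \left(-81 - 102\right) = \left(\frac{7}{8} - - \frac{5}{2}\right) \left(-102 + 123\right) \left(-81 - 102\right) = \left(\frac{7}{8} + \frac{5}{2}\right) 21 \left(-183\right) = \frac{27}{8} \left(-3843\right) = - \frac{103761}{8}$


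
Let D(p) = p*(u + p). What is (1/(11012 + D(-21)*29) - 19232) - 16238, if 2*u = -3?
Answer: -1753246628/49429 ≈ -35470.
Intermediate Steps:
u = -3/2 (u = (½)*(-3) = -3/2 ≈ -1.5000)
D(p) = p*(-3/2 + p)
(1/(11012 + D(-21)*29) - 19232) - 16238 = (1/(11012 + ((½)*(-21)*(-3 + 2*(-21)))*29) - 19232) - 16238 = (1/(11012 + ((½)*(-21)*(-3 - 42))*29) - 19232) - 16238 = (1/(11012 + ((½)*(-21)*(-45))*29) - 19232) - 16238 = (1/(11012 + (945/2)*29) - 19232) - 16238 = (1/(11012 + 27405/2) - 19232) - 16238 = (1/(49429/2) - 19232) - 16238 = (2/49429 - 19232) - 16238 = -950618526/49429 - 16238 = -1753246628/49429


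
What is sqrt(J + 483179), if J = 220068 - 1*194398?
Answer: sqrt(508849) ≈ 713.34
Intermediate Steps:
J = 25670 (J = 220068 - 194398 = 25670)
sqrt(J + 483179) = sqrt(25670 + 483179) = sqrt(508849)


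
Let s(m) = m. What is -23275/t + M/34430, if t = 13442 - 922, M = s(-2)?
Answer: -256033/137720 ≈ -1.8591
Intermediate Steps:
M = -2
t = 12520
-23275/t + M/34430 = -23275/12520 - 2/34430 = -23275*1/12520 - 2*1/34430 = -4655/2504 - 1/17215 = -256033/137720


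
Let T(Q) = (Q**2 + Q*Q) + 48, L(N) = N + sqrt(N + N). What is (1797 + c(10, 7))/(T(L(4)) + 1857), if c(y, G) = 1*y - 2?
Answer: 3525165/3812161 - 57760*sqrt(2)/3812161 ≈ 0.90329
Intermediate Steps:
L(N) = N + sqrt(2)*sqrt(N) (L(N) = N + sqrt(2*N) = N + sqrt(2)*sqrt(N))
c(y, G) = -2 + y (c(y, G) = y - 2 = -2 + y)
T(Q) = 48 + 2*Q**2 (T(Q) = (Q**2 + Q**2) + 48 = 2*Q**2 + 48 = 48 + 2*Q**2)
(1797 + c(10, 7))/(T(L(4)) + 1857) = (1797 + (-2 + 10))/((48 + 2*(4 + sqrt(2)*sqrt(4))**2) + 1857) = (1797 + 8)/((48 + 2*(4 + sqrt(2)*2)**2) + 1857) = 1805/((48 + 2*(4 + 2*sqrt(2))**2) + 1857) = 1805/(1905 + 2*(4 + 2*sqrt(2))**2)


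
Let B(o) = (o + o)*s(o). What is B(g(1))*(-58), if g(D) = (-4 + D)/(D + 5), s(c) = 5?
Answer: 290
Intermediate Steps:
g(D) = (-4 + D)/(5 + D)
B(o) = 10*o (B(o) = (o + o)*5 = (2*o)*5 = 10*o)
B(g(1))*(-58) = (10*((-4 + 1)/(5 + 1)))*(-58) = (10*(-3/6))*(-58) = (10*((⅙)*(-3)))*(-58) = (10*(-½))*(-58) = -5*(-58) = 290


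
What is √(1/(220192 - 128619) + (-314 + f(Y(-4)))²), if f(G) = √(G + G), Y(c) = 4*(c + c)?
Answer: √(826251351156601 - 42129326388896*I)/91573 ≈ 314.0 - 8.0*I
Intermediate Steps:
Y(c) = 8*c (Y(c) = 4*(2*c) = 8*c)
f(G) = √2*√G (f(G) = √(2*G) = √2*√G)
√(1/(220192 - 128619) + (-314 + f(Y(-4)))²) = √(1/(220192 - 128619) + (-314 + √2*√(8*(-4)))²) = √(1/91573 + (-314 + √2*√(-32))²) = √(1/91573 + (-314 + √2*(4*I*√2))²) = √(1/91573 + (-314 + 8*I)²)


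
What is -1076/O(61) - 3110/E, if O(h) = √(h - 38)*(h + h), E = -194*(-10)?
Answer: -311/194 - 538*√23/1403 ≈ -3.4421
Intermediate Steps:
E = 1940
O(h) = 2*h*√(-38 + h) (O(h) = √(-38 + h)*(2*h) = 2*h*√(-38 + h))
-1076/O(61) - 3110/E = -1076*1/(122*√(-38 + 61)) - 3110/1940 = -1076*√23/2806 - 3110*1/1940 = -1076*√23/2806 - 311/194 = -538*√23/1403 - 311/194 = -311/194 - 538*√23/1403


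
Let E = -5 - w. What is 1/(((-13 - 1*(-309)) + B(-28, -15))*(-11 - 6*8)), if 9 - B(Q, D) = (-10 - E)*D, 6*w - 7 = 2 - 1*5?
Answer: -1/14160 ≈ -7.0621e-5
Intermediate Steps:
w = ⅔ (w = 7/6 + (2 - 1*5)/6 = 7/6 + (2 - 5)/6 = 7/6 + (⅙)*(-3) = 7/6 - ½ = ⅔ ≈ 0.66667)
E = -17/3 (E = -5 - 1*⅔ = -5 - ⅔ = -17/3 ≈ -5.6667)
B(Q, D) = 9 + 13*D/3 (B(Q, D) = 9 - (-10 - 1*(-17/3))*D = 9 - (-10 + 17/3)*D = 9 - (-13)*D/3 = 9 + 13*D/3)
1/(((-13 - 1*(-309)) + B(-28, -15))*(-11 - 6*8)) = 1/(((-13 - 1*(-309)) + (9 + (13/3)*(-15)))*(-11 - 6*8)) = 1/(((-13 + 309) + (9 - 65))*(-11 - 48)) = 1/((296 - 56)*(-59)) = -1/59/240 = (1/240)*(-1/59) = -1/14160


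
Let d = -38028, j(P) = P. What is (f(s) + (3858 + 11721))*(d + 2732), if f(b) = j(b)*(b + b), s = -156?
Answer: -2267803296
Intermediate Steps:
f(b) = 2*b² (f(b) = b*(b + b) = b*(2*b) = 2*b²)
(f(s) + (3858 + 11721))*(d + 2732) = (2*(-156)² + (3858 + 11721))*(-38028 + 2732) = (2*24336 + 15579)*(-35296) = (48672 + 15579)*(-35296) = 64251*(-35296) = -2267803296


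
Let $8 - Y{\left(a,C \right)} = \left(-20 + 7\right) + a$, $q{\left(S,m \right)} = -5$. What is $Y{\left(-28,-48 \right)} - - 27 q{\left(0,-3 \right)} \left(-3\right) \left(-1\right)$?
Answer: $-356$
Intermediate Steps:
$Y{\left(a,C \right)} = 21 - a$ ($Y{\left(a,C \right)} = 8 - \left(\left(-20 + 7\right) + a\right) = 8 - \left(-13 + a\right) = 21 - a$)
$Y{\left(-28,-48 \right)} - - 27 q{\left(0,-3 \right)} \left(-3\right) \left(-1\right) = \left(21 - -28\right) - - 27 \left(-5\right) \left(-3\right) \left(-1\right) = \left(21 + 28\right) - - 27 \cdot 15 \left(-1\right) = 49 - \left(-27\right) \left(-15\right) = 49 - 405 = -356$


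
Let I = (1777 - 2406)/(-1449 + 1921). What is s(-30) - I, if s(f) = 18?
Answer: 9125/472 ≈ 19.333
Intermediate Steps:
I = -629/472 ≈ -1.3326
s(-30) - I = 18 - 1*(-629/472) = 18 + 629/472 = 9125/472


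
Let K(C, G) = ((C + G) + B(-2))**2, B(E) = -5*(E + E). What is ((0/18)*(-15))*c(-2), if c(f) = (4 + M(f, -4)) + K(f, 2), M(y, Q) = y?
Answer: 0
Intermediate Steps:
B(E) = -10*E
K(C, G) = (20 + C + G)**2 (K(C, G) = ((C + G) - 10*(-2))**2 = ((C + G) + 20)**2 = (20 + C + G)**2)
c(f) = 4 + f + (22 + f)**2 (c(f) = (4 + f) + (20 + f + 2)**2 = (4 + f) + (22 + f)**2 = 4 + f + (22 + f)**2)
((0/18)*(-15))*c(-2) = ((0/18)*(-15))*(4 - 2 + (22 - 2)**2) = ((0*(1/18))*(-15))*(4 - 2 + 20**2) = (0*(-15))*(4 - 2 + 400) = 0*402 = 0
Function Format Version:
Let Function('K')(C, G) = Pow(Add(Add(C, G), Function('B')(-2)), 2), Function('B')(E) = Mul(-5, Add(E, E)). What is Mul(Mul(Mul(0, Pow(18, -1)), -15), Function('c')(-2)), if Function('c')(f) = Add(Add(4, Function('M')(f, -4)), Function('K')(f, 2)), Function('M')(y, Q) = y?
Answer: 0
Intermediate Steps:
Function('B')(E) = Mul(-10, E) (Function('B')(E) = Mul(-5, Mul(2, E)) = Mul(-10, E))
Function('K')(C, G) = Pow(Add(20, C, G), 2) (Function('K')(C, G) = Pow(Add(Add(C, G), Mul(-10, -2)), 2) = Pow(Add(Add(C, G), 20), 2) = Pow(Add(20, C, G), 2))
Function('c')(f) = Add(4, f, Pow(Add(22, f), 2)) (Function('c')(f) = Add(Add(4, f), Pow(Add(20, f, 2), 2)) = Add(Add(4, f), Pow(Add(22, f), 2)) = Add(4, f, Pow(Add(22, f), 2)))
Mul(Mul(Mul(0, Pow(18, -1)), -15), Function('c')(-2)) = Mul(Mul(Mul(0, Pow(18, -1)), -15), Add(4, -2, Pow(Add(22, -2), 2))) = Mul(Mul(Mul(0, Rational(1, 18)), -15), Add(4, -2, Pow(20, 2))) = Mul(Mul(0, -15), Add(4, -2, 400)) = Mul(0, 402) = 0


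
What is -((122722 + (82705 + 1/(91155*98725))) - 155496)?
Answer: -449342918611126/8999277375 ≈ -49931.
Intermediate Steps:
-((122722 + (82705 + 1/(91155*98725))) - 155496) = -((122722 + (82705 + (1/91155)*(1/98725))) - 155496) = -((122722 + (82705 + 1/8999277375)) - 155496) = -((122722 + 744285235299376/8999277375) - 155496) = -(1848694553314126/8999277375 - 155496) = -1*449342918611126/8999277375 = -449342918611126/8999277375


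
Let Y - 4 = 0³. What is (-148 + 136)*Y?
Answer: -48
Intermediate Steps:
Y = 4 (Y = 4 + 0³ = 4 + 0 = 4)
(-148 + 136)*Y = (-148 + 136)*4 = -12*4 = -48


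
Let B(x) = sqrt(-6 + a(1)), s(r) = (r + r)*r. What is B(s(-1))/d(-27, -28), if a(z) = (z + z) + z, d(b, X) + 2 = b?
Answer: -I*sqrt(3)/29 ≈ -0.059726*I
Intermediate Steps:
d(b, X) = -2 + b
s(r) = 2*r**2 (s(r) = (2*r)*r = 2*r**2)
a(z) = 3*z (a(z) = 2*z + z = 3*z)
B(x) = I*sqrt(3) (B(x) = sqrt(-6 + 3*1) = sqrt(-6 + 3) = sqrt(-3) = I*sqrt(3))
B(s(-1))/d(-27, -28) = (I*sqrt(3))/(-2 - 27) = (I*sqrt(3))/(-29) = (I*sqrt(3))*(-1/29) = -I*sqrt(3)/29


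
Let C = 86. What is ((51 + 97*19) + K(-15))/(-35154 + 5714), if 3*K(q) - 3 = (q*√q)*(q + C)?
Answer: -379/5888 + 71*I*√15/5888 ≈ -0.064368 + 0.046702*I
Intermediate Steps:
K(q) = 1 + q^(3/2)*(86 + q)/3 (K(q) = 1 + ((q*√q)*(q + 86))/3 = 1 + (q^(3/2)*(86 + q))/3 = 1 + q^(3/2)*(86 + q)/3)
((51 + 97*19) + K(-15))/(-35154 + 5714) = ((51 + 97*19) + (1 + (-15)^(5/2)/3 + 86*(-15)^(3/2)/3))/(-35154 + 5714) = ((51 + 1843) + (1 + (225*I*√15)/3 + 86*(-15*I*√15)/3))/(-29440) = (1894 + (1 + 75*I*√15 - 430*I*√15))*(-1/29440) = (1894 + (1 - 355*I*√15))*(-1/29440) = (1895 - 355*I*√15)*(-1/29440) = -379/5888 + 71*I*√15/5888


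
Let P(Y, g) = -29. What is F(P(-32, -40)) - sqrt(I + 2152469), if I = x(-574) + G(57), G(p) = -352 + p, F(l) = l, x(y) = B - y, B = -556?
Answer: -29 - 16*sqrt(8407) ≈ -1496.0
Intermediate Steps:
x(y) = -556 - y
I = -277 (I = (-556 - 1*(-574)) + (-352 + 57) = (-556 + 574) - 295 = 18 - 295 = -277)
F(P(-32, -40)) - sqrt(I + 2152469) = -29 - sqrt(-277 + 2152469) = -29 - sqrt(2152192) = -29 - 16*sqrt(8407)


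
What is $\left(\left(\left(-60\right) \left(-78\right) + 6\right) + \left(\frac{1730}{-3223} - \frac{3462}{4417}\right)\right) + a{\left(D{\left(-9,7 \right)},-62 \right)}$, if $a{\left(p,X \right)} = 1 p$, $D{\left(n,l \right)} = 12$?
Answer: $\frac{66861886282}{14235991} \approx 4696.7$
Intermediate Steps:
$a{\left(p,X \right)} = p$
$\left(\left(\left(-60\right) \left(-78\right) + 6\right) + \left(\frac{1730}{-3223} - \frac{3462}{4417}\right)\right) + a{\left(D{\left(-9,7 \right)},-62 \right)} = \left(\left(\left(-60\right) \left(-78\right) + 6\right) + \left(\frac{1730}{-3223} - \frac{3462}{4417}\right)\right) + 12 = \left(\left(4680 + 6\right) + \left(1730 \left(- \frac{1}{3223}\right) - \frac{3462}{4417}\right)\right) + 12 = \left(4686 - \frac{18799436}{14235991}\right) + 12 = \frac{66691054390}{14235991} + 12 = \frac{66861886282}{14235991}$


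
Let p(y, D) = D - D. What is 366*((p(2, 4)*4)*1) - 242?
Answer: -242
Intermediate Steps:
p(y, D) = 0
366*((p(2, 4)*4)*1) - 242 = 366*((0*4)*1) - 242 = 366*(0*1) - 242 = 366*0 - 242 = 0 - 242 = -242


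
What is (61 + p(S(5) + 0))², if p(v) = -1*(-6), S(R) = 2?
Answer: 4489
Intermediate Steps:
p(v) = 6
(61 + p(S(5) + 0))² = (61 + 6)² = 67² = 4489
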